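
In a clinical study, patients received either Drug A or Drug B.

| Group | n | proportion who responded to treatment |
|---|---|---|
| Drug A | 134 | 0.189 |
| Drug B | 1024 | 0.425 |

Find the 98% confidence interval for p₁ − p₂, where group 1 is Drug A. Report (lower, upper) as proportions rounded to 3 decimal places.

(-0.322, -0.150)

SE₁ = √(p̂₁(1−p̂₁)/n₁) = √(0.1890·0.8110/134) = 0.03382; SE₂ = √(0.4250·0.5750/1024) = 0.01545.
Independent samples: SE of the difference = √(SE₁² + SE₂²) = √(0.0011437924 + 0.0002387025) = 0.03718.
z* for 98% confidence is 2.326, so the margin of error is 2.326 × 0.03718 = 0.08648.
Point estimate p̂₁ − p̂₂ = 0.1890 − 0.4250 = -0.2360.
-0.2360 ± 0.08648 → (-0.322, -0.150).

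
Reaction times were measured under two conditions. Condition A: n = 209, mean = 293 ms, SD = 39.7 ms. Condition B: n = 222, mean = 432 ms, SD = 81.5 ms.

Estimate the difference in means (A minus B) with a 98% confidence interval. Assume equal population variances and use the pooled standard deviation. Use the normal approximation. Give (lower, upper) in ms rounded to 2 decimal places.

Pooled variance s_p² = [208·39.7² + 221·81.5²] / (209+222−2) = 4185.9300, so s_p = 64.6988.
SE_diff = s_p·√(1/n₁ + 1/n₂) = 64.6988·√(1/209 + 1/222) = 6.2357.
z* = 2.326; margin = 2.326 × 6.2357 = 14.5042.
Difference = 293 − 432 = -139.0000.
-139.0000 ± 14.5042 → (-153.50, -124.50).

(-153.50, -124.50)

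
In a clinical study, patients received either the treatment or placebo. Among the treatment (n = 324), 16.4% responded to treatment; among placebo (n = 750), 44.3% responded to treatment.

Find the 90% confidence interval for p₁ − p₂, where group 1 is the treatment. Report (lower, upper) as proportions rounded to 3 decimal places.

Each SE is √(p̂(1−p̂)/n): √(0.1640·0.8360/324) = 0.02057 and √(0.4430·0.5570/750) = 0.01814.
SE(p̂₁ − p̂₂) = √(SE₁² + SE₂²) = √(0.0004231249 + 0.0003290596) = 0.02743, since the two samples are independent.
At 90% confidence z* = 1.645; margin = 1.645 × 0.02743 = 0.04512.
The difference is 0.1640 − 0.4430 = -0.2790, so the interval is -0.2790 ± 0.04512 = (-0.324, -0.234).

(-0.324, -0.234)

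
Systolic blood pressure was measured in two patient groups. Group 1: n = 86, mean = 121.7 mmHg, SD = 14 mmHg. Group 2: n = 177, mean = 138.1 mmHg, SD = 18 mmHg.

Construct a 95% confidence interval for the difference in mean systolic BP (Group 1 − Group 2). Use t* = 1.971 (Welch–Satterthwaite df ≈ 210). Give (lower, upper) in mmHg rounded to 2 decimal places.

Standard errors of each mean: 14/√86 = 1.5097 and 18/√177 = 1.3530.
SE(x̄₁ − x̄₂) = √(1.5097² + 1.3530²) = 2.0273 for independent samples with unequal variances.
With t* = 1.971, the margin is 1.971 × 2.0273 = 3.9958.
x̄₁ − x̄₂ = 121.7 − 138.1 = -16.4000; the interval is -16.4000 ± 3.9958 = (-20.40, -12.40).

(-20.40, -12.40)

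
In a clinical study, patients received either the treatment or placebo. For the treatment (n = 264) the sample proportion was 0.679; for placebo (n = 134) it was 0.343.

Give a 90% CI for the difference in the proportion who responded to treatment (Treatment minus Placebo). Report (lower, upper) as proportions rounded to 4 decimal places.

(0.2536, 0.4184)

The two standard errors are √(0.6790×0.3210/264) = 0.02873 and √(0.3430×0.6570/134) = 0.04101.
Because the samples are independent, SE_diff = √(0.02873² + 0.04101²) = 0.05007.
Using z* = 1.645 for 90%, ME = 1.645 × 0.05007 = 0.08237.
p̂₁ − p̂₂ = 0.3360; interval 0.3360 ± 0.08237 gives (0.2536, 0.4184).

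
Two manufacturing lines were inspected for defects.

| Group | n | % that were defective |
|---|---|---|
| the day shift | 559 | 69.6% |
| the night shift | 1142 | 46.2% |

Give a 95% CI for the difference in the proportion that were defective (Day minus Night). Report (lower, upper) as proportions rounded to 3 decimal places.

(0.186, 0.282)

SE₁ = √(p̂₁(1−p̂₁)/n₁) = √(0.6960·0.3040/559) = 0.01946; SE₂ = √(0.4620·0.5380/1142) = 0.01475.
Independent samples: SE of the difference = √(SE₁² + SE₂²) = √(0.0003786916 + 0.0002175625) = 0.02442.
z* for 95% confidence is 1.960, so the margin of error is 1.960 × 0.02442 = 0.04786.
Point estimate p̂₁ − p̂₂ = 0.6960 − 0.4620 = 0.2340.
0.2340 ± 0.04786 → (0.186, 0.282).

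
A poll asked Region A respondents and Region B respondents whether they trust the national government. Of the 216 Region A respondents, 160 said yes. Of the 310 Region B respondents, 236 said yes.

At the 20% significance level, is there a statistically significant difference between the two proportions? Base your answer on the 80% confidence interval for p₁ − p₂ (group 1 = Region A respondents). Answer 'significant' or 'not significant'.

not significant

p̂₁ = 160/216 = 0.7407 and p̂₂ = 236/310 = 0.7613.
SE₁ = √(p̂₁(1−p̂₁)/n₁) = √(0.7407·0.2593/216) = 0.02982; SE₂ = √(0.7613·0.2387/310) = 0.02421.
Independent samples: SE of the difference = √(SE₁² + SE₂²) = √(0.0008892324 + 0.0005861241) = 0.03841.
z* for 80% confidence is 1.282, so the margin of error is 1.282 × 0.03841 = 0.04924.
Point estimate p̂₁ − p̂₂ = 0.7407 − 0.7613 = -0.0206.
-0.0206 ± 0.04924 → (-0.06984, 0.02864).
The interval (-0.06984, 0.02864) contains 0, so the difference is not significant.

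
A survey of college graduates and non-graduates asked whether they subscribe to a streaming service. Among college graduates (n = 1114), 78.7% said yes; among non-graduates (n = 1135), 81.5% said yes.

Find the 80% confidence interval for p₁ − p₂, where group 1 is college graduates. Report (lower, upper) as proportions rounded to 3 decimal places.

SE₁ = √(p̂₁(1−p̂₁)/n₁) = √(0.7870·0.2130/1114) = 0.01227; SE₂ = √(0.8150·0.1850/1135) = 0.01153.
Independent samples: SE of the difference = √(SE₁² + SE₂²) = √(0.0001505529 + 0.0001329409) = 0.01684.
z* for 80% confidence is 1.282, so the margin of error is 1.282 × 0.01684 = 0.02159.
Point estimate p̂₁ − p̂₂ = 0.7870 − 0.8150 = -0.0280.
-0.0280 ± 0.02159 → (-0.050, -0.006).

(-0.050, -0.006)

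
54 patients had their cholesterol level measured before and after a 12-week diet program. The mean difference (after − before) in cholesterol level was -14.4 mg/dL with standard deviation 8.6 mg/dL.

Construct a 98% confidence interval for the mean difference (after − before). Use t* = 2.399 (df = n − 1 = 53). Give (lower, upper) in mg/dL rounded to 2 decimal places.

(-17.21, -11.59)

This is a matched-pairs design, so SE = s_d/√n = 8.6/√54 = 1.1703.
Margin = 2.399 × 1.1703 = 2.8075; the interval is -14.4 ± 2.8075 = (-17.21, -11.59).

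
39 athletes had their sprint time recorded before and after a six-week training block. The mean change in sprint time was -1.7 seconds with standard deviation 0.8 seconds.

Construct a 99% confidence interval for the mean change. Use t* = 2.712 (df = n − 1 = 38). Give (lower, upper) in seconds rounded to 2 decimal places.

(-2.05, -1.35)

Paired design: SE = s_d/√n = 0.8/√39 = 0.1281.
t* = 2.712; margin of error = 2.712 × 0.1281 = 0.3474.
-1.7 ± 0.3474 → (-2.05, -1.35).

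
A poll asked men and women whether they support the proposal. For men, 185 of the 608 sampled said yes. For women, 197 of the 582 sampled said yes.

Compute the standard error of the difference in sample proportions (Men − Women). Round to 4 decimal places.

0.0271

Sample proportions: 185/608 = 0.3043, 197/582 = 0.3385.
Each SE is √(p̂(1−p̂)/n): √(0.3043·0.6957/608) = 0.01866 and √(0.3385·0.6615/582) = 0.01961.
SE(p̂₁ − p̂₂) = √(SE₁² + SE₂²) = √(0.0003481956 + 0.0003845521) = 0.02707, since the two samples are independent.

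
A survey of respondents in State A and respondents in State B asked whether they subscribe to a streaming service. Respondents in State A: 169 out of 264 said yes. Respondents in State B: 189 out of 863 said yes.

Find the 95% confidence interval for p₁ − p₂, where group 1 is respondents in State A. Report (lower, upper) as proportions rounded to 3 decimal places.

(0.357, 0.485)

First, p̂₁ = 169/264 = 0.6402; p̂₂ = 189/863 = 0.2190.
The two standard errors are √(0.6402×0.3598/264) = 0.02954 and √(0.2190×0.7810/863) = 0.01408.
Because the samples are independent, SE_diff = √(0.02954² + 0.01408²) = 0.03272.
Using z* = 1.960 for 95%, ME = 1.960 × 0.03272 = 0.06413.
p̂₁ − p̂₂ = 0.4212; interval 0.4212 ± 0.06413 gives (0.357, 0.485).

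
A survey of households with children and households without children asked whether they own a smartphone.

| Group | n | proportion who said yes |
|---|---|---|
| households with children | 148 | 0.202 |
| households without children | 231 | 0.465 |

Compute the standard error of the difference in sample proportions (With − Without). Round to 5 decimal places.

SE₁ = √(p̂₁(1−p̂₁)/n₁) = √(0.2020·0.7980/148) = 0.03300; SE₂ = √(0.4650·0.5350/231) = 0.03282.
Independent samples: SE of the difference = √(SE₁² + SE₂²) = √(0.001089 + 0.0010771524) = 0.04654.

0.04654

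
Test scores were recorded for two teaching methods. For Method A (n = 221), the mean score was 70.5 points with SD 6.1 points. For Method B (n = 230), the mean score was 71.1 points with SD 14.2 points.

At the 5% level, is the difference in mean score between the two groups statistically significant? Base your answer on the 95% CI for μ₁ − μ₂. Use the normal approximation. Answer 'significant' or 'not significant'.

Standard errors of each mean: 6.1/√221 = 0.4103 and 14.2/√230 = 0.9363.
SE(x̄₁ − x̄₂) = √(0.4103² + 0.9363²) = 1.0223 for independent samples with unequal variances.
With z* = 1.960, the margin is 1.960 × 1.0223 = 2.0037.
x̄₁ − x̄₂ = 70.5 − 71.1 = -0.6000; the interval is -0.6000 ± 2.0037 = (-2.6037, 1.4037).
The interval (-2.6037, 1.4037) contains 0, so the difference is not significant.

not significant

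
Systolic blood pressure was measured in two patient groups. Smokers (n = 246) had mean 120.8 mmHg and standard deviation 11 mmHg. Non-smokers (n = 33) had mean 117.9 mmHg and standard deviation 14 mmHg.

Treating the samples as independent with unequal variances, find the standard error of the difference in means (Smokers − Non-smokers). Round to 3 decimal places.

Standard errors of each mean: 11/√246 = 0.7013 and 14/√33 = 2.4371.
SE(x̄₁ − x̄₂) = √(0.7013² + 2.4371²) = 2.5360 for independent samples with unequal variances.

2.536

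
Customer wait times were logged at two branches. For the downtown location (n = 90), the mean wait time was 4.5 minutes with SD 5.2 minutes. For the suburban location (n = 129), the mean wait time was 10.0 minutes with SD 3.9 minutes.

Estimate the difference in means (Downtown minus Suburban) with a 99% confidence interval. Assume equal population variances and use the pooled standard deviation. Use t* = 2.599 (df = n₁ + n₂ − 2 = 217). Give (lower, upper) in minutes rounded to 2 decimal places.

Pooled variance s_p² = [89·5.2² + 128·3.9²] / (90+129−2) = 20.0619, so s_p = 4.4791.
SE_diff = s_p·√(1/n₁ + 1/n₂) = 4.4791·√(1/90 + 1/129) = 0.6152.
t* = 2.599; margin = 2.599 × 0.6152 = 1.5989.
Difference = 4.5 − 10.0 = -5.5000.
-5.5000 ± 1.5989 → (-7.10, -3.90).

(-7.10, -3.90)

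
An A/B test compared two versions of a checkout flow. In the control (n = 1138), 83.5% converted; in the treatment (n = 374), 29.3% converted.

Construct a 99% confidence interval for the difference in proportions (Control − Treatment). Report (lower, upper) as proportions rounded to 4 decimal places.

(0.4751, 0.6089)

The two standard errors are √(0.8350×0.1650/1138) = 0.01100 and √(0.2930×0.7070/374) = 0.02353.
Because the samples are independent, SE_diff = √(0.01100² + 0.02353²) = 0.02597.
Using z* = 2.576 for 99%, ME = 2.576 × 0.02597 = 0.06690.
p̂₁ − p̂₂ = 0.5420; interval 0.5420 ± 0.06690 gives (0.4751, 0.6089).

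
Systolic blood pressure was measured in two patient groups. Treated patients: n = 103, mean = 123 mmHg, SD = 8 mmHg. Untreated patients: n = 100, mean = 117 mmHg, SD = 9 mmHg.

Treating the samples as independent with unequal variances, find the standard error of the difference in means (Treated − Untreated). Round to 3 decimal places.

1.196

Per-group SEs: s₁/√n₁ = 8/√103 = 0.7883, s₂/√n₂ = 9/√100 = 0.9000.
Unpooled SE of the difference: √(0.62141689 + 0.81) = 1.1964.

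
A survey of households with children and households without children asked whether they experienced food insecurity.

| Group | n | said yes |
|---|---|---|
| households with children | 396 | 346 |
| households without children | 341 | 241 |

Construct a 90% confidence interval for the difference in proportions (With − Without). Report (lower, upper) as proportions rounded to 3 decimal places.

Sample proportions: 346/396 = 0.8737, 241/341 = 0.7067.
Each SE is √(p̂(1−p̂)/n): √(0.8737·0.1263/396) = 0.01669 and √(0.7067·0.2933/341) = 0.02465.
SE(p̂₁ − p̂₂) = √(SE₁² + SE₂²) = √(0.0002785561 + 0.0006076225) = 0.02977, since the two samples are independent.
At 90% confidence z* = 1.645; margin = 1.645 × 0.02977 = 0.04897.
The difference is 0.8737 − 0.7067 = 0.1670, so the interval is 0.1670 ± 0.04897 = (0.118, 0.216).

(0.118, 0.216)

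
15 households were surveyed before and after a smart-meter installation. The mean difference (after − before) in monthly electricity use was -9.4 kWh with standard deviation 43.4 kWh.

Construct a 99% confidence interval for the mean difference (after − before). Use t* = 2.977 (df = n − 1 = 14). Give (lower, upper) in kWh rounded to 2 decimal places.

Paired design: SE = s_d/√n = 43.4/√15 = 11.2058.
t* = 2.977; margin of error = 2.977 × 11.2058 = 33.3597.
-9.4 ± 33.3597 → (-42.76, 23.96).

(-42.76, 23.96)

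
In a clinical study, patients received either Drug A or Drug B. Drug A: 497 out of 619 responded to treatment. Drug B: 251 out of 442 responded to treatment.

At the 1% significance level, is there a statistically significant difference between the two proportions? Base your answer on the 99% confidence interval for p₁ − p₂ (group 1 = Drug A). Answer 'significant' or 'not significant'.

significant

Sample proportions: 497/619 = 0.8029, 251/442 = 0.5679.
Each SE is √(p̂(1−p̂)/n): √(0.8029·0.1971/619) = 0.01599 and √(0.5679·0.4321/442) = 0.02356.
SE(p̂₁ − p̂₂) = √(SE₁² + SE₂²) = √(0.0002556801 + 0.0005550736) = 0.02847, since the two samples are independent.
At 99% confidence z* = 2.576; margin = 2.576 × 0.02847 = 0.07334.
The difference is 0.8029 − 0.5679 = 0.2350, so the interval is 0.2350 ± 0.07334 = (0.16166, 0.30834).
The interval (0.16166, 0.30834) does not contain 0, so the difference is significant.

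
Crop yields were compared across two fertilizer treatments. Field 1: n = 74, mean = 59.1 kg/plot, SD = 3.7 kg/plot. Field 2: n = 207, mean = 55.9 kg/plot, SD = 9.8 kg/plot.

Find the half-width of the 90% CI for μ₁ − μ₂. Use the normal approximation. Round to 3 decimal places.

Per-group SEs: s₁/√n₁ = 3.7/√74 = 0.4301, s₂/√n₂ = 9.8/√207 = 0.6811.
Unpooled SE of the difference: √(0.18498601 + 0.46389721) = 0.8055.
Margin of error = z* · SE = 1.645 × 0.8055 = 1.3250.

1.325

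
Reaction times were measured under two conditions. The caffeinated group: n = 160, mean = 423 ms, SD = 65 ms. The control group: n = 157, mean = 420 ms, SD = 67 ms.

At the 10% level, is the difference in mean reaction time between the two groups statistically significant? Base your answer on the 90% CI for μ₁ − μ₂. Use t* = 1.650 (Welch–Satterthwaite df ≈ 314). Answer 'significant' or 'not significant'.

not significant

Standard errors of each mean: 65/√160 = 5.1387 and 67/√157 = 5.3472.
SE(x̄₁ − x̄₂) = √(5.1387² + 5.3472²) = 7.4161 for independent samples with unequal variances.
With t* = 1.650, the margin is 1.650 × 7.4161 = 12.2366.
x̄₁ − x̄₂ = 423 − 420 = 3.0000; the interval is 3.0000 ± 12.2366 = (-9.2366, 15.2366).
The interval (-9.2366, 15.2366) contains 0, so the difference is not significant.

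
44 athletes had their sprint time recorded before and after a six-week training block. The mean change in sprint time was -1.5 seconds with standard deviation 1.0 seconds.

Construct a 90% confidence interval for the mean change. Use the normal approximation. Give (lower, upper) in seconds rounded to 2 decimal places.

(-1.75, -1.25)

Paired design: SE = s_d/√n = 1.0/√44 = 0.1508.
z* = 1.645; margin of error = 1.645 × 0.1508 = 0.2481.
-1.5 ± 0.2481 → (-1.75, -1.25).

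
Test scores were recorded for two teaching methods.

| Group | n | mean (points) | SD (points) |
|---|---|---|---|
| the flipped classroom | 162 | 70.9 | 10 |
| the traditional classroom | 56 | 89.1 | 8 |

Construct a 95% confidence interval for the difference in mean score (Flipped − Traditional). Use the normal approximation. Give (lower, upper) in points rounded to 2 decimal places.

Standard errors of each mean: 10/√162 = 0.7857 and 8/√56 = 1.0690.
SE(x̄₁ − x̄₂) = √(0.7857² + 1.0690²) = 1.3267 for independent samples with unequal variances.
With z* = 1.960, the margin is 1.960 × 1.3267 = 2.6003.
x̄₁ − x̄₂ = 70.9 − 89.1 = -18.2000; the interval is -18.2000 ± 2.6003 = (-20.80, -15.60).

(-20.80, -15.60)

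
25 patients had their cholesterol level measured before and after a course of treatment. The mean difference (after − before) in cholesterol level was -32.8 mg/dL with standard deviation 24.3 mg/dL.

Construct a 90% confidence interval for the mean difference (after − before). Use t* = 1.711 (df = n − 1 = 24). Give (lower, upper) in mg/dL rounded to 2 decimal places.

Paired design: SE = s_d/√n = 24.3/√25 = 4.8600.
t* = 1.711; margin of error = 1.711 × 4.8600 = 8.3155.
-32.8 ± 8.3155 → (-41.12, -24.48).

(-41.12, -24.48)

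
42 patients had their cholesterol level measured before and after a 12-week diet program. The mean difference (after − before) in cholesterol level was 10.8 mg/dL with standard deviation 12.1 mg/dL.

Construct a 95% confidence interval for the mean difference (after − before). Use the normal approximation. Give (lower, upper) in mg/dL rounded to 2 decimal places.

(7.14, 14.46)

This is a matched-pairs design, so SE = s_d/√n = 12.1/√42 = 1.8671.
Margin = 1.960 × 1.8671 = 3.6595; the interval is 10.8 ± 3.6595 = (7.14, 14.46).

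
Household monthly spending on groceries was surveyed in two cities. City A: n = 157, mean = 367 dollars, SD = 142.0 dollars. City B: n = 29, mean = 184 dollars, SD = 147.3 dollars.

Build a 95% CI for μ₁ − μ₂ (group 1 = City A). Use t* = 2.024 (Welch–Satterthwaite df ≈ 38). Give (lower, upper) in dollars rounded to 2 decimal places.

(123.07, 242.93)

Per-group SEs: s₁/√n₁ = 142.0/√157 = 11.3328, s₂/√n₂ = 147.3/√29 = 27.3529.
Unpooled SE of the difference: √(128.43235584 + 748.18113841) = 29.6077.
Margin of error = t* · SE = 2.024 × 29.6077 = 59.9260.
x̄₁ − x̄₂ = 367 − 184 = 183.0000.
CI: 183.0000 ± 59.9260 = (123.07, 242.93).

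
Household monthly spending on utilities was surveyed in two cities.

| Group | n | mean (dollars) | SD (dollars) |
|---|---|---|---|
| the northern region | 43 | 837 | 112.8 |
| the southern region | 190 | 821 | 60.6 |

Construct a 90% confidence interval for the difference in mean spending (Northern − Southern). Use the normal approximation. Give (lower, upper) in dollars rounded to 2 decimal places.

Standard errors of each mean: 112.8/√43 = 17.2018 and 60.6/√190 = 4.3964.
SE(x̄₁ − x̄₂) = √(17.2018² + 4.3964²) = 17.7547 for independent samples with unequal variances.
With z* = 1.645, the margin is 1.645 × 17.7547 = 29.2065.
x̄₁ − x̄₂ = 837 − 821 = 16.0000; the interval is 16.0000 ± 29.2065 = (-13.21, 45.21).

(-13.21, 45.21)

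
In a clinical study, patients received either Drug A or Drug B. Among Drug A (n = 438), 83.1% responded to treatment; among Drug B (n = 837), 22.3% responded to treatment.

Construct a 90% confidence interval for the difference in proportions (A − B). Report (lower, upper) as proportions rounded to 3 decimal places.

SE₁ = √(p̂₁(1−p̂₁)/n₁) = √(0.8310·0.1690/438) = 0.01791; SE₂ = √(0.2230·0.7770/837) = 0.01439.
Independent samples: SE of the difference = √(SE₁² + SE₂²) = √(0.0003207681 + 0.0002070721) = 0.02297.
z* for 90% confidence is 1.645, so the margin of error is 1.645 × 0.02297 = 0.03779.
Point estimate p̂₁ − p̂₂ = 0.8310 − 0.2230 = 0.6080.
0.6080 ± 0.03779 → (0.570, 0.646).

(0.570, 0.646)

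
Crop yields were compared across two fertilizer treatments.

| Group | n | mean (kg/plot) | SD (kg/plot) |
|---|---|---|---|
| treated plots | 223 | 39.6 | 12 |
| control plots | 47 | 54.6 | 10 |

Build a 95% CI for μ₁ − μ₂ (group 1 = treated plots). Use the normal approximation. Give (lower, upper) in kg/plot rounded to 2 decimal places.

(-18.26, -11.74)

Standard errors of each mean: 12/√223 = 0.8036 and 10/√47 = 1.4586.
SE(x̄₁ − x̄₂) = √(0.8036² + 1.4586²) = 1.6653 for independent samples with unequal variances.
With z* = 1.960, the margin is 1.960 × 1.6653 = 3.2640.
x̄₁ − x̄₂ = 39.6 − 54.6 = -15.0000; the interval is -15.0000 ± 3.2640 = (-18.26, -11.74).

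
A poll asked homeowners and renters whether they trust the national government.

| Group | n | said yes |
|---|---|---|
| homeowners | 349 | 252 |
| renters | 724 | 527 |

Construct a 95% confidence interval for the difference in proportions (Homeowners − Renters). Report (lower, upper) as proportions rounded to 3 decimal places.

Sample proportions: 252/349 = 0.7221, 527/724 = 0.7279.
Each SE is √(p̂(1−p̂)/n): √(0.7221·0.2779/349) = 0.02398 and √(0.7279·0.2721/724) = 0.01654.
SE(p̂₁ − p̂₂) = √(SE₁² + SE₂²) = √(0.0005750404 + 0.0002735716) = 0.02913, since the two samples are independent.
At 95% confidence z* = 1.960; margin = 1.960 × 0.02913 = 0.05709.
The difference is 0.7221 − 0.7279 = -0.0058, so the interval is -0.0058 ± 0.05709 = (-0.063, 0.051).

(-0.063, 0.051)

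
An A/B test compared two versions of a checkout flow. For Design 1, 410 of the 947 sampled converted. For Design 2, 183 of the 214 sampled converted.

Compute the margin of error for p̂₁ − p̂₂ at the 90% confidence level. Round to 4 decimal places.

p̂₁ = 410/947 = 0.4329 and p̂₂ = 183/214 = 0.8551.
SE₁ = √(p̂₁(1−p̂₁)/n₁) = √(0.4329·0.5671/947) = 0.01610; SE₂ = √(0.8551·0.1449/214) = 0.02406.
Independent samples: SE of the difference = √(SE₁² + SE₂²) = √(0.00025921 + 0.0005788836) = 0.02895.
z* for 90% confidence is 1.645, so the margin of error is 1.645 × 0.02895 = 0.04762.

0.0476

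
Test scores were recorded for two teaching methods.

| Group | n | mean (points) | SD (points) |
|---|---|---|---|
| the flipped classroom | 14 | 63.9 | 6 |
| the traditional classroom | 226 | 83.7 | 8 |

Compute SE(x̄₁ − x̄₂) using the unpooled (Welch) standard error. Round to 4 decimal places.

1.6896

SE₁ = s₁/√n₁ = 6/√14 = 1.6036; SE₂ = 8/√226 = 0.5322.
Independent samples, unequal variances: SE_diff = √(SE₁² + SE₂²) = √(2.57153296 + 0.28323684) = 1.6896.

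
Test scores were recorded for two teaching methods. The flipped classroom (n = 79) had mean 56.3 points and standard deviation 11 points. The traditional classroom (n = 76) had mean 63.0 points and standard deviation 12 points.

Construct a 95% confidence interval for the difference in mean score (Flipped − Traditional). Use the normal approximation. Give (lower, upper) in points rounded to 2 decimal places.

Per-group SEs: s₁/√n₁ = 11/√79 = 1.2376, s₂/√n₂ = 12/√76 = 1.3765.
Unpooled SE of the difference: √(1.53165376 + 1.89475225) = 1.8511.
Margin of error = z* · SE = 1.960 × 1.8511 = 3.6282.
x̄₁ − x̄₂ = 56.3 − 63.0 = -6.7000.
CI: -6.7000 ± 3.6282 = (-10.33, -3.07).

(-10.33, -3.07)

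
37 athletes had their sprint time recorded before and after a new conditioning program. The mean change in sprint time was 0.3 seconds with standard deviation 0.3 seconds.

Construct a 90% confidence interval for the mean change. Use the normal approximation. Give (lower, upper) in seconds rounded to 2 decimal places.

(0.22, 0.38)

This is a matched-pairs design, so SE = s_d/√n = 0.3/√37 = 0.0493.
Margin = 1.645 × 0.0493 = 0.0811; the interval is 0.3 ± 0.0811 = (0.22, 0.38).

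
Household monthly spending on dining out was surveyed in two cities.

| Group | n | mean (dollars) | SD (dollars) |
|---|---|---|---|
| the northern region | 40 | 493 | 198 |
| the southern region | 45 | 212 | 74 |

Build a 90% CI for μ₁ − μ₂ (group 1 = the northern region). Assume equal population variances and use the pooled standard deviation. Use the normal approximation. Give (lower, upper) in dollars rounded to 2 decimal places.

(228.80, 333.20)

Pooled variance s_p² = [39·198² + 44·74²] / (40+45−2) = 21324.0964, so s_p = 146.0277.
SE_diff = s_p·√(1/n₁ + 1/n₂) = 146.0277·√(1/40 + 1/45) = 31.7328.
z* = 1.645; margin = 1.645 × 31.7328 = 52.2005.
Difference = 493 − 212 = 281.0000.
281.0000 ± 52.2005 → (228.80, 333.20).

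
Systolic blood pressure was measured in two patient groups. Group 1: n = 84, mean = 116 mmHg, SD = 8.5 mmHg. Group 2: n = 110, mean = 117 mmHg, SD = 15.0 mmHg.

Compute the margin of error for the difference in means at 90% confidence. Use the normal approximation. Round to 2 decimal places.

2.80

Per-group SEs: s₁/√n₁ = 8.5/√84 = 0.9274, s₂/√n₂ = 15.0/√110 = 1.4302.
Unpooled SE of the difference: √(0.86007076 + 2.04547204) = 1.7046.
Margin of error = z* · SE = 1.645 × 1.7046 = 2.8041.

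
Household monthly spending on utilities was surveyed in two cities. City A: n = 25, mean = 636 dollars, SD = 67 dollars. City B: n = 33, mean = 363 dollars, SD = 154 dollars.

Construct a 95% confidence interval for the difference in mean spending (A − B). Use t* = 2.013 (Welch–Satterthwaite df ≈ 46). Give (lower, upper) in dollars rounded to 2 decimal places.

(212.67, 333.33)

Standard errors of each mean: 67/√25 = 13.4000 and 154/√33 = 26.8080.
SE(x̄₁ − x̄₂) = √(13.4000² + 26.8080²) = 29.9705 for independent samples with unequal variances.
With t* = 2.013, the margin is 2.013 × 29.9705 = 60.3306.
x̄₁ − x̄₂ = 636 − 363 = 273.0000; the interval is 273.0000 ± 60.3306 = (212.67, 333.33).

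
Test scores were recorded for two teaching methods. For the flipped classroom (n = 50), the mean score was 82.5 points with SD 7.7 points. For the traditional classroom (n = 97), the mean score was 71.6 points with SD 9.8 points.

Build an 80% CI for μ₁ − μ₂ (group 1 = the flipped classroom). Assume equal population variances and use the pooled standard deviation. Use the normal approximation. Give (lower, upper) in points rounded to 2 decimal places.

s_p = √[((n₁−1)s₁² + (n₂−1)s₂²)/(n₁+n₂−2)] = √[(49·7.7² + 96·9.8²)/145] = 9.1445.
SE = 9.1445·√(1/50 + 1/97) = 1.5920.
With z* = 1.282, margin = 1.282 × 1.5920 = 2.0409.
x̄₁ − x̄₂ = 82.5 − 71.6 = 10.9000; interval 10.9000 ± 2.0409 = (8.86, 12.94).

(8.86, 12.94)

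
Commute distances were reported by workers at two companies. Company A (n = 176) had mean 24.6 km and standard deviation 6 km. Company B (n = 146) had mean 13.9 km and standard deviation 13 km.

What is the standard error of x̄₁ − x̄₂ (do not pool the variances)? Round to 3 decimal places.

Standard errors of each mean: 6/√176 = 0.4523 and 13/√146 = 1.0759.
SE(x̄₁ − x̄₂) = √(0.4523² + 1.0759²) = 1.1671 for independent samples with unequal variances.

1.167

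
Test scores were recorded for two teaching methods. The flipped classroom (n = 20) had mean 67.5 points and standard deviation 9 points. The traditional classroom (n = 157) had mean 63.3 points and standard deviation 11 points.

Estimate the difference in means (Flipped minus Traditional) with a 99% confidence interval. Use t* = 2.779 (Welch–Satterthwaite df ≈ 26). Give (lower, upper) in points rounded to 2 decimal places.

Standard errors of each mean: 9/√20 = 2.0125 and 11/√157 = 0.8779.
SE(x̄₁ − x̄₂) = √(2.0125² + 0.8779²) = 2.1956 for independent samples with unequal variances.
With t* = 2.779, the margin is 2.779 × 2.1956 = 6.1016.
x̄₁ − x̄₂ = 67.5 − 63.3 = 4.2000; the interval is 4.2000 ± 6.1016 = (-1.90, 10.30).

(-1.90, 10.30)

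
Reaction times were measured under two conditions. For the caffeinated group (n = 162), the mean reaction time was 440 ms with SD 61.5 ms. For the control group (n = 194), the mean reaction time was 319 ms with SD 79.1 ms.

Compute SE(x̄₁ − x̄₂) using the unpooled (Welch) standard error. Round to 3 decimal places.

SE₁ = s₁/√n₁ = 61.5/√162 = 4.8319; SE₂ = 79.1/√194 = 5.6790.
Independent samples, unequal variances: SE_diff = √(SE₁² + SE₂²) = √(23.34725761 + 32.251041) = 7.4564.

7.456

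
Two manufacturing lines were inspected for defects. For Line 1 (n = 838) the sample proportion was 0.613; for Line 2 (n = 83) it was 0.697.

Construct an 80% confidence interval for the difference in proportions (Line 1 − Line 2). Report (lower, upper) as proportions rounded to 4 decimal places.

SE₁ = √(p̂₁(1−p̂₁)/n₁) = √(0.6130·0.3870/838) = 0.01683; SE₂ = √(0.6970·0.3030/83) = 0.05044.
Independent samples: SE of the difference = √(SE₁² + SE₂²) = √(0.0002832489 + 0.0025441936) = 0.05317.
z* for 80% confidence is 1.282, so the margin of error is 1.282 × 0.05317 = 0.06816.
Point estimate p̂₁ − p̂₂ = 0.6130 − 0.6970 = -0.0840.
-0.0840 ± 0.06816 → (-0.1522, -0.0158).

(-0.1522, -0.0158)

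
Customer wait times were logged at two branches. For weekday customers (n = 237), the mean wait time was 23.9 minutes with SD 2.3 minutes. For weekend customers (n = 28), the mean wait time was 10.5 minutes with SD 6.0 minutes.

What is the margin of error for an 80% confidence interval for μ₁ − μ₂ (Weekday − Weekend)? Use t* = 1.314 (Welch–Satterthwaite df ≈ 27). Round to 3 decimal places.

1.503

SE₁ = s₁/√n₁ = 2.3/√237 = 0.1494; SE₂ = 6.0/√28 = 1.1339.
Independent samples, unequal variances: SE_diff = √(SE₁² + SE₂²) = √(0.02232036 + 1.28572921) = 1.1437.
t* = 1.314, so margin of error = 1.314 × 1.1437 = 1.5028.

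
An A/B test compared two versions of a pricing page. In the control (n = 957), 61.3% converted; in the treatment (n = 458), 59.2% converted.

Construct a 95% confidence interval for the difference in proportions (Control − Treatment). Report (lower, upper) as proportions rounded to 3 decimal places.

(-0.034, 0.076)

SE₁ = √(p̂₁(1−p̂₁)/n₁) = √(0.6130·0.3870/957) = 0.01574; SE₂ = √(0.5920·0.4080/458) = 0.02296.
Independent samples: SE of the difference = √(SE₁² + SE₂²) = √(0.0002477476 + 0.0005271616) = 0.02784.
z* for 95% confidence is 1.960, so the margin of error is 1.960 × 0.02784 = 0.05457.
Point estimate p̂₁ − p̂₂ = 0.6130 − 0.5920 = 0.0210.
0.0210 ± 0.05457 → (-0.034, 0.076).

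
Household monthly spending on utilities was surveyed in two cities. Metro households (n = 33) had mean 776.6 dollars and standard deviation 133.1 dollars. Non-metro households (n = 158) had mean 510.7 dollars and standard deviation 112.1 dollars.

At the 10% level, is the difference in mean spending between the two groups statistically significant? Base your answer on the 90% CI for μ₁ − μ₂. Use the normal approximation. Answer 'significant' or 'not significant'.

significant

Per-group SEs: s₁/√n₁ = 133.1/√33 = 23.1697, s₂/√n₂ = 112.1/√158 = 8.9182.
Unpooled SE of the difference: √(536.83499809 + 79.53429124) = 24.8268.
Margin of error = z* · SE = 1.645 × 24.8268 = 40.8401.
x̄₁ − x̄₂ = 776.6 − 510.7 = 265.9000.
CI: 265.9000 ± 40.8401 = (225.0599, 306.7401).
The interval (225.0599, 306.7401) does not contain 0, so the difference is significant.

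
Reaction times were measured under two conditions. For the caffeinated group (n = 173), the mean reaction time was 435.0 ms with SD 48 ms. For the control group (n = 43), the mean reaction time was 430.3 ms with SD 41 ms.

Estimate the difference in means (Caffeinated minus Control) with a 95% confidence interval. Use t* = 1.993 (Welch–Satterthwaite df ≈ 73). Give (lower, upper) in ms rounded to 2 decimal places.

Standard errors of each mean: 48/√173 = 3.6494 and 41/√43 = 6.2524.
SE(x̄₁ − x̄₂) = √(3.6494² + 6.2524²) = 7.2395 for independent samples with unequal variances.
With t* = 1.993, the margin is 1.993 × 7.2395 = 14.4283.
x̄₁ − x̄₂ = 435.0 − 430.3 = 4.7000; the interval is 4.7000 ± 14.4283 = (-9.73, 19.13).

(-9.73, 19.13)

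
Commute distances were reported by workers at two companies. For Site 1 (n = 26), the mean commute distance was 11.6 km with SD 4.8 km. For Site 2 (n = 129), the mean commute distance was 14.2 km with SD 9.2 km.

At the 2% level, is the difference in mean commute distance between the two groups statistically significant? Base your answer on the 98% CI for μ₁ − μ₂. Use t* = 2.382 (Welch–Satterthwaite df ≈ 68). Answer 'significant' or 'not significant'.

not significant

Standard errors of each mean: 4.8/√26 = 0.9414 and 9.2/√129 = 0.8100.
SE(x̄₁ − x̄₂) = √(0.9414² + 0.8100²) = 1.2419 for independent samples with unequal variances.
With t* = 2.382, the margin is 2.382 × 1.2419 = 2.9582.
x̄₁ − x̄₂ = 11.6 − 14.2 = -2.6000; the interval is -2.6000 ± 2.9582 = (-5.5582, 0.3582).
The interval (-5.5582, 0.3582) contains 0, so the difference is not significant.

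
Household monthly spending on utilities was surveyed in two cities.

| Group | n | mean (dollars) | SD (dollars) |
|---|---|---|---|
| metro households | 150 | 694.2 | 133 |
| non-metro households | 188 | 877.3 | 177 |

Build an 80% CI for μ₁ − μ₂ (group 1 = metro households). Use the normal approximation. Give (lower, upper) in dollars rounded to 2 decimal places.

(-204.73, -161.47)

Standard errors of each mean: 133/√150 = 10.8594 and 177/√188 = 12.9091.
SE(x̄₁ − x̄₂) = √(10.8594² + 12.9091²) = 16.8692 for independent samples with unequal variances.
With z* = 1.282, the margin is 1.282 × 16.8692 = 21.6263.
x̄₁ − x̄₂ = 694.2 − 877.3 = -183.1000; the interval is -183.1000 ± 21.6263 = (-204.73, -161.47).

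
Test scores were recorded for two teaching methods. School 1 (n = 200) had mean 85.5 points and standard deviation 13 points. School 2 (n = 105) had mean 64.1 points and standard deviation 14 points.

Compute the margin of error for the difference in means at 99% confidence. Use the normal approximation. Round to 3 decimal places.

4.242

SE₁ = s₁/√n₁ = 13/√200 = 0.9192; SE₂ = 14/√105 = 1.3663.
Independent samples, unequal variances: SE_diff = √(SE₁² + SE₂²) = √(0.84492864 + 1.86677569) = 1.6467.
z* = 2.576, so margin of error = 2.576 × 1.6467 = 4.2419.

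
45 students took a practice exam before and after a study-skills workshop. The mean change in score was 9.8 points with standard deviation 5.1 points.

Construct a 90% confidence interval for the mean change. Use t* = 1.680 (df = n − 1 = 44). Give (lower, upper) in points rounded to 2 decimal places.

(8.52, 11.08)

This is a matched-pairs design, so SE = s_d/√n = 5.1/√45 = 0.7603.
Margin = 1.680 × 0.7603 = 1.2773; the interval is 9.8 ± 1.2773 = (8.52, 11.08).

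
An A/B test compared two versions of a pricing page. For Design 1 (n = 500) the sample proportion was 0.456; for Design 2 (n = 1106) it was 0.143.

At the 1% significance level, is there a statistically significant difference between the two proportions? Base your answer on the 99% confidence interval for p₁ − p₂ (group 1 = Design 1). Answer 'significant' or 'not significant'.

The two standard errors are √(0.4560×0.5440/500) = 0.02227 and √(0.1430×0.8570/1106) = 0.01053.
Because the samples are independent, SE_diff = √(0.02227² + 0.01053²) = 0.02463.
Using z* = 2.576 for 99%, ME = 2.576 × 0.02463 = 0.06345.
p̂₁ − p̂₂ = 0.3130; interval 0.3130 ± 0.06345 gives (0.24955, 0.37645).
The interval (0.24955, 0.37645) does not contain 0, so the difference is significant.

significant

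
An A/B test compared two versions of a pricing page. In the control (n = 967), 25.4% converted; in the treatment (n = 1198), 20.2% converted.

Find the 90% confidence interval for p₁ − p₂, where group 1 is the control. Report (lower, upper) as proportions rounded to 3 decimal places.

(0.022, 0.082)

The two standard errors are √(0.2540×0.7460/967) = 0.01400 and √(0.2020×0.7980/1198) = 0.01160.
Because the samples are independent, SE_diff = √(0.01400² + 0.01160²) = 0.01818.
Using z* = 1.645 for 90%, ME = 1.645 × 0.01818 = 0.02991.
p̂₁ − p̂₂ = 0.0520; interval 0.0520 ± 0.02991 gives (0.022, 0.082).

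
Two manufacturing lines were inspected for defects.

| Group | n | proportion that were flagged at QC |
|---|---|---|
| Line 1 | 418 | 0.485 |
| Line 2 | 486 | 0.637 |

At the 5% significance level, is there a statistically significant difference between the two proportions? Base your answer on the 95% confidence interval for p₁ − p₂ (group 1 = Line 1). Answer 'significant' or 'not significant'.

SE₁ = √(p̂₁(1−p̂₁)/n₁) = √(0.4850·0.5150/418) = 0.02444; SE₂ = √(0.6370·0.3630/486) = 0.02181.
Independent samples: SE of the difference = √(SE₁² + SE₂²) = √(0.0005973136 + 0.0004756761) = 0.03276.
z* for 95% confidence is 1.960, so the margin of error is 1.960 × 0.03276 = 0.06421.
Point estimate p̂₁ − p̂₂ = 0.4850 − 0.6370 = -0.1520.
-0.1520 ± 0.06421 → (-0.21621, -0.08779).
The interval (-0.21621, -0.08779) does not contain 0, so the difference is significant.

significant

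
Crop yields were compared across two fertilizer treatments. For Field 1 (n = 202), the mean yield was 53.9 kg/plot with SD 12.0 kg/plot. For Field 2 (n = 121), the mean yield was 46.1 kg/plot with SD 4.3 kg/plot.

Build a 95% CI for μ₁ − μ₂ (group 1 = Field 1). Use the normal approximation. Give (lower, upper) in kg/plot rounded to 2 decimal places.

SE₁ = s₁/√n₁ = 12.0/√202 = 0.8443; SE₂ = 4.3/√121 = 0.3909.
Independent samples, unequal variances: SE_diff = √(SE₁² + SE₂²) = √(0.71284249 + 0.15280281) = 0.9304.
z* = 1.960, so margin of error = 1.960 × 0.9304 = 1.8236.
Difference in means = 53.9 − 46.1 = 7.8000.
7.8000 ± 1.8236 → (5.98, 9.62).

(5.98, 9.62)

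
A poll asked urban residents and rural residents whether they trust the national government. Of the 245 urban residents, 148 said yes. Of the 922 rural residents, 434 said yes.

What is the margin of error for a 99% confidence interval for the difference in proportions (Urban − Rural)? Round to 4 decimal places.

First, p̂₁ = 148/245 = 0.6041; p̂₂ = 434/922 = 0.4707.
The two standard errors are √(0.6041×0.3959/245) = 0.03124 and √(0.4707×0.5293/922) = 0.01644.
Because the samples are independent, SE_diff = √(0.03124² + 0.01644²) = 0.03530.
Using z* = 2.576 for 99%, ME = 2.576 × 0.03530 = 0.09093.

0.0909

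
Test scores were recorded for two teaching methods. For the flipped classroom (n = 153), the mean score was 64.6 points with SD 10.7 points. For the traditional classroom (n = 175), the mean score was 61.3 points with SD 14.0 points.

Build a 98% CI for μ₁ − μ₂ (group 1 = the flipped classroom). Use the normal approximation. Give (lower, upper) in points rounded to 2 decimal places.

(0.12, 6.48)

SE₁ = s₁/√n₁ = 10.7/√153 = 0.8650; SE₂ = 14.0/√175 = 1.0583.
Independent samples, unequal variances: SE_diff = √(SE₁² + SE₂²) = √(0.748225 + 1.11999889) = 1.3668.
z* = 2.326, so margin of error = 2.326 × 1.3668 = 3.1792.
Difference in means = 64.6 − 61.3 = 3.3000.
3.3000 ± 3.1792 → (0.12, 6.48).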